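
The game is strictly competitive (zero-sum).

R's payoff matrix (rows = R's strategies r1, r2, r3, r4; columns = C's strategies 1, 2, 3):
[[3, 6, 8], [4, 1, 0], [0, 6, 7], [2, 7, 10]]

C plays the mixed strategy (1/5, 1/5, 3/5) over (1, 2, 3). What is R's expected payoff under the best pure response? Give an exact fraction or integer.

39/5

r1: (3)·(1/5) + (6)·(1/5) + (8)·(3/5) = 33/5.
r2: (4)·(1/5) + (1)·(1/5) + (0)·(3/5) = 1.
r3: (0)·(1/5) + (6)·(1/5) + (7)·(3/5) = 27/5.
r4: (2)·(1/5) + (7)·(1/5) + (10)·(3/5) = 39/5.
The best pure response is r4 with expected payoff 39/5.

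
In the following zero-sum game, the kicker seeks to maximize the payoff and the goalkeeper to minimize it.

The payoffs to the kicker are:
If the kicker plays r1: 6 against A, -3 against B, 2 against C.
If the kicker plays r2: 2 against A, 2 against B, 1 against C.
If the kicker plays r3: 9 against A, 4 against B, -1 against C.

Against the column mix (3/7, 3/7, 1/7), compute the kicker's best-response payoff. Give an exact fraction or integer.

38/7

r1: (6)·(3/7) + (-3)·(3/7) + (2)·(1/7) = 11/7.
r2: (2)·(3/7) + (2)·(3/7) + (1)·(1/7) = 13/7.
r3: (9)·(3/7) + (4)·(3/7) + (-1)·(1/7) = 38/7.
The best pure response is r3 with expected payoff 38/7.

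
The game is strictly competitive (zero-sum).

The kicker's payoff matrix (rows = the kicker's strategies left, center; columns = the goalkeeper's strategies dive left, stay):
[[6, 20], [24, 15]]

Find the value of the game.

Row minima are 6 and 15, so the kicker's maximin is 15; column maxima are 24 and 20, so the goalkeeper's minimax is 20. These differ, so the equilibrium is in mixed strategies.
Let the kicker play left with probability p. The goalkeeper is indifferent when 6p + 24(1−p) = 20p + 15(1−p), giving p = 9/23.
Let the goalkeeper play dive left with probability q. The kicker is indifferent when 6q + 20(1−q) = 24q + 15(1−q), giving q = 5/23.
The value is 6·(5/23) + (20)·(18/23) = 390/23.

390/23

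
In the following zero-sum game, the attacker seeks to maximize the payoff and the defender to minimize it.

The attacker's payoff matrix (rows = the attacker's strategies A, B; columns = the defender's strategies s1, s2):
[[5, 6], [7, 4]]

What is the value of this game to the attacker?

11/2

Row minima are 5 and 4, so the attacker's maximin is 5; column maxima are 7 and 6, so the defender's minimax is 6. These differ, so the equilibrium is in mixed strategies.
Let the attacker play A with probability p. The defender is indifferent when 5p + 7(1−p) = 6p + 4(1−p), giving p = 3/4.
Let the defender play s1 with probability q. The attacker is indifferent when 5q + 6(1−q) = 7q + 4(1−q), giving q = 1/2.
The value is 5·(1/2) + (6)·(1/2) = 11/2.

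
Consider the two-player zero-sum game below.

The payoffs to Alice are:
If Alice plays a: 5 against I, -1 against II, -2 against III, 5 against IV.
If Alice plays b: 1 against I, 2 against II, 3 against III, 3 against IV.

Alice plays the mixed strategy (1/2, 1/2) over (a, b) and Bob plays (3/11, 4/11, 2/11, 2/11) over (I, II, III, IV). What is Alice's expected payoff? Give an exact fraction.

Against (3/11, 4/11, 2/11, 2/11), each row's expected payoff is a: 17/11; b: 23/11.
Taking the (1/2, 1/2)-weighted average: (1/2)·(17/11) + (1/2)·(23/11) = 20/11.

20/11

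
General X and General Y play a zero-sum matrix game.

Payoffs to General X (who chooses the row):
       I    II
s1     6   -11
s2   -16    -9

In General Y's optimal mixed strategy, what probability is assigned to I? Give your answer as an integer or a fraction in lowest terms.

1/12

Row minima are -11 and -16, so General X's maximin is -11; column maxima are 6 and -9, so General Y's minimax is -9. These differ, so the equilibrium is in mixed strategies.
Let General Y play I with probability q. General X is indifferent when 6q − 11(1−q) = −16q − 9(1−q), giving q = 1/12.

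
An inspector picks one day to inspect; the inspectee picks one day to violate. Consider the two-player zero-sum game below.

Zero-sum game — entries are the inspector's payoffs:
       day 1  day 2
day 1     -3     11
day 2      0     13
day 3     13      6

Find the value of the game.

169/20

Row day 1 is strictly dominated by row day 2, so the inspector never plays it.
The remaining 2×2 game on (day 2, day 3) × (day 1, day 2) has no saddle point. Let the inspector play day 2 with probability p; indifference gives 13(1−p) = 13p + 6(1−p), so p = 7/20.
Similarly the inspectee's optimal q on day 1 is 7/20, and the value is 0·(7/20) + (13)·(13/20) = 169/20.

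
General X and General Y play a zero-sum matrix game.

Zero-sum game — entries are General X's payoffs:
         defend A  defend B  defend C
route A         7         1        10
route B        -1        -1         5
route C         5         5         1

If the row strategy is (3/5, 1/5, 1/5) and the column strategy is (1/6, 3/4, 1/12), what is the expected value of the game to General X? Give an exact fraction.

Against (1/6, 3/4, 1/12), each row's expected payoff is route A: 11/4; route B: -1/2; route C: 14/3.
Taking the (3/5, 1/5, 1/5)-weighted average: (3/5)·(11/4) + (1/5)·(-1/2) + (1/5)·(14/3) = 149/60.

149/60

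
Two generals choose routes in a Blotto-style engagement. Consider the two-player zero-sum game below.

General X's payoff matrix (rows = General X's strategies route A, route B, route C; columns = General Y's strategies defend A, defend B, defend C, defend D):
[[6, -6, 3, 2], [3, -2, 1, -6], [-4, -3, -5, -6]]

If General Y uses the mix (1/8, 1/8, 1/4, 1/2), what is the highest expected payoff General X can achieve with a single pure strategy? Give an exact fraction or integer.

route A: (6)·(1/8) + (-6)·(1/8) + (3)·(1/4) + (2)·(1/2) = 7/4.
route B: (3)·(1/8) + (-2)·(1/8) + (1)·(1/4) + (-6)·(1/2) = -21/8.
route C: (-4)·(1/8) + (-3)·(1/8) + (-5)·(1/4) + (-6)·(1/2) = -41/8.
The best pure response is route A with expected payoff 7/4.

7/4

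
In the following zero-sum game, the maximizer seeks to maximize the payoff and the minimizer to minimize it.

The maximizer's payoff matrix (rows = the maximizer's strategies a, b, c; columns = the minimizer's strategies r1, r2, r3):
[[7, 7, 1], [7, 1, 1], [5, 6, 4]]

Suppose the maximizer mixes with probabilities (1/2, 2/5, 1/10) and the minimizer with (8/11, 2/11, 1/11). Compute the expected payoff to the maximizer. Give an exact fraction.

647/110

Against (8/11, 2/11, 1/11), each row's expected payoff is a: 71/11; b: 59/11; c: 56/11.
Taking the (1/2, 2/5, 1/10)-weighted average: (1/2)·(71/11) + (2/5)·(59/11) + (1/10)·(56/11) = 647/110.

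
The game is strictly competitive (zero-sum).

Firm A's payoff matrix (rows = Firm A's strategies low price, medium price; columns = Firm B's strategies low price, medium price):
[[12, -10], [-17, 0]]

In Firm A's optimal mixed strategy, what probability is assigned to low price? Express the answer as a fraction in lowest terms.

17/39

Row minima are -10 and -17, so Firm A's maximin is -10; column maxima are 12 and 0, so Firm B's minimax is 0. These differ, so the equilibrium is in mixed strategies.
Let Firm A play low price with probability p. Firm B is indifferent when 12p − 17(1−p) = −10p, giving p = 17/39.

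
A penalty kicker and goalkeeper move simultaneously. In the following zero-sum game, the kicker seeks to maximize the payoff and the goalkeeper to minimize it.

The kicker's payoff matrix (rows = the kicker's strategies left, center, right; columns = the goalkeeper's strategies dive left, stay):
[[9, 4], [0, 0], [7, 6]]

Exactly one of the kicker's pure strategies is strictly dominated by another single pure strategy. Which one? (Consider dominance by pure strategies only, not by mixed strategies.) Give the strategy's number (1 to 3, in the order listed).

2

Compare center with left: 9 > 0, 4 > 0.
So left strictly dominates center for the kicker; center is strictly dominated.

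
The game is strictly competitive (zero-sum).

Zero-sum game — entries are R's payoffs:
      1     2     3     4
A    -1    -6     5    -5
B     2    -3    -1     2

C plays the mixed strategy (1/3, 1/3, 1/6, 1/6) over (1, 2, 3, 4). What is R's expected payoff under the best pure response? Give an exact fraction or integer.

-1/6

A: (-1)·(1/3) + (-6)·(1/3) + (5)·(1/6) + (-5)·(1/6) = -7/3.
B: (2)·(1/3) + (-3)·(1/3) + (-1)·(1/6) + (2)·(1/6) = -1/6.
The best pure response is B with expected payoff -1/6.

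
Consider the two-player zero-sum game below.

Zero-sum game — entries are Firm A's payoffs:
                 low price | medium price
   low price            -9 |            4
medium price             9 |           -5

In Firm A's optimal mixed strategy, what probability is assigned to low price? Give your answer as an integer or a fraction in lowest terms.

14/27

Row minima are -9 and -5, so Firm A's maximin is -5; column maxima are 9 and 4, so Firm B's minimax is 4. These differ, so the equilibrium is in mixed strategies.
Let Firm A play low price with probability p. Firm B is indifferent when −9p + 9(1−p) = 4p − 5(1−p), giving p = 14/27.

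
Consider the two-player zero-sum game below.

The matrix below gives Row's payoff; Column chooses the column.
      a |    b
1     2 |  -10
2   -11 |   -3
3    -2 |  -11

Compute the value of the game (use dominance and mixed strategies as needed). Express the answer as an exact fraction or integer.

-29/5

Row 3 is strictly dominated by row 1, so Row never plays it.
The remaining 2×2 game on (1, 2) × (a, b) has no saddle point. Let Row play 1 with probability p; indifference gives 2p − 11(1−p) = −10p − 3(1−p), so p = 2/5.
Similarly Column's optimal q on a is 7/20, and the value is 2·(7/20) + (-10)·(13/20) = -29/5.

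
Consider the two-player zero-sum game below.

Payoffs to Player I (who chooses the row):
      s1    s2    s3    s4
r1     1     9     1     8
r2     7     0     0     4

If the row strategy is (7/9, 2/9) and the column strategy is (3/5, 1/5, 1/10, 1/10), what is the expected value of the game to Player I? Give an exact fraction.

323/90

Against (3/5, 1/5, 1/10, 1/10), each row's expected payoff is r1: 33/10; r2: 23/5.
Taking the (7/9, 2/9)-weighted average: (7/9)·(33/10) + (2/9)·(23/5) = 323/90.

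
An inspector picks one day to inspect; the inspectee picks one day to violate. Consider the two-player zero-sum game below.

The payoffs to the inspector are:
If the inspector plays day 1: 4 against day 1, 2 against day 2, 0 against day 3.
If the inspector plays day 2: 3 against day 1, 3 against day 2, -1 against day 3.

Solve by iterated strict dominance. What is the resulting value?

0

Column day 1 is strictly dominated by day 3 for the inspectee (0<4, -1<3); eliminate day 1.
Column day 2 is strictly dominated by day 3 for the inspectee (0<2, -1<3); eliminate day 2.
Row day 2 is strictly dominated by row day 1 (0>-1); eliminate day 2.
Only (day 1, day 3) remains, with payoff 0.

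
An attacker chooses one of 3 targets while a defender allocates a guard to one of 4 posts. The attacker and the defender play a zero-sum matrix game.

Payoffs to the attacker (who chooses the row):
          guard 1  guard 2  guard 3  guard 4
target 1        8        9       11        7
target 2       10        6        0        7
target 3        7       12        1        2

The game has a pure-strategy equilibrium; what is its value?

7

Row minima: 7, 0, 1 → the attacker's maximin is 7.
Column maxima: 10, 12, 11, 7 → the defender's minimax is 7.
They coincide at (target 1, guard 4), so the value is 7.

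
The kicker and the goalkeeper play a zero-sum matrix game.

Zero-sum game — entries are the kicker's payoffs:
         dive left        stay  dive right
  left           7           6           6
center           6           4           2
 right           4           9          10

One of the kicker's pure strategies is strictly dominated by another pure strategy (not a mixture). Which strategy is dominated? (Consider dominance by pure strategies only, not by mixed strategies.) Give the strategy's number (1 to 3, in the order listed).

Compare center with left: 7 > 6, 6 > 4, 6 > 2.
So left strictly dominates center for the kicker; center is strictly dominated.

2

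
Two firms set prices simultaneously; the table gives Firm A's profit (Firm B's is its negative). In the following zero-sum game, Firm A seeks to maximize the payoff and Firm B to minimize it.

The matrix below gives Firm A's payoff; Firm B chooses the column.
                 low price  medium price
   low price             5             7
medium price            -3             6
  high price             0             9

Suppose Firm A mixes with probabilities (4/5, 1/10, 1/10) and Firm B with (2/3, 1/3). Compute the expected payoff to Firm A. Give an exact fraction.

Against (2/3, 1/3), each row's expected payoff is low price: 17/3; medium price: 0; high price: 3.
Taking the (4/5, 1/10, 1/10)-weighted average: (4/5)·(17/3) + (1/10)·(0) + (1/10)·(3) = 29/6.

29/6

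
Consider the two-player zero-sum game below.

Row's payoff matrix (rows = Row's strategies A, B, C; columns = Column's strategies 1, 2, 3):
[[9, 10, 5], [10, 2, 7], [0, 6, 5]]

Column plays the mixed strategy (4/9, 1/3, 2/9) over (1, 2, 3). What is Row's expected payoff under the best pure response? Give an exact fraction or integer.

76/9

A: (9)·(4/9) + (10)·(1/3) + (5)·(2/9) = 76/9.
B: (10)·(4/9) + (2)·(1/3) + (7)·(2/9) = 20/3.
C: (0)·(4/9) + (6)·(1/3) + (5)·(2/9) = 28/9.
The best pure response is A with expected payoff 76/9.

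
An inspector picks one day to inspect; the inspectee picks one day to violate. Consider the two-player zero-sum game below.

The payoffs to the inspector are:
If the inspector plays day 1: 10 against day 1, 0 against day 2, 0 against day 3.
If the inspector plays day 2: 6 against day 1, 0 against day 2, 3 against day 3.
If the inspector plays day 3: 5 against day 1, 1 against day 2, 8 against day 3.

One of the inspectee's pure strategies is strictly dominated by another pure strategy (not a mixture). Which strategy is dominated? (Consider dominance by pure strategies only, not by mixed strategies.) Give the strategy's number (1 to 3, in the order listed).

The inspectee prefers columns that give the inspector less. Compare day 1 with day 2: 0 < 10, 0 < 6, 1 < 5.
So day 2 strictly dominates day 1 for the inspectee; day 1 is strictly dominated.

1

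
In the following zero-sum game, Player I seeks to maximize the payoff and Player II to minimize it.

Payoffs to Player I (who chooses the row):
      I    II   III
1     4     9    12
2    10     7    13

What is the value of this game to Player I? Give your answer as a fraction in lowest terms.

31/4

Column III is strictly dominated by II for Player II (it gives Player I more in every row).
The remaining 2×2 game on (1, 2) × (I, II) has no saddle point. Let Player I play 1 with probability p; indifference gives 4p + 10(1−p) = 9p + 7(1−p), so p = 3/8.
Similarly Player II's optimal q on I is 1/4, and the value is 4·(1/4) + (9)·(3/4) = 31/4.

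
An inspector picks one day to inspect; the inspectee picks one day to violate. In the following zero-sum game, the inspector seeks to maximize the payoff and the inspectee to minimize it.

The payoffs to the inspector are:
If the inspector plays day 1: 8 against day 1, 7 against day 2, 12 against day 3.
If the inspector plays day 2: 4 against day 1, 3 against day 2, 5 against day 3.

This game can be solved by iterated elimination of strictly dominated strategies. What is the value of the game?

Row day 2 is strictly dominated by row day 1 (8>4, 7>3, 12>5); eliminate day 2.
Column day 1 is strictly dominated by day 2 for the inspectee (7<8); eliminate day 1.
Column day 3 is strictly dominated by day 2 for the inspectee (7<12); eliminate day 3.
Only (day 1, day 2) remains, with payoff 7.

7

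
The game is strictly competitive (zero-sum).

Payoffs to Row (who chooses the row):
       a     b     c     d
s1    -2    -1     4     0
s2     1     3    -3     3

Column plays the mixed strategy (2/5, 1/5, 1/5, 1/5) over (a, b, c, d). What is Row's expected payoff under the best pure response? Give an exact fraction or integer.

1

s1: (-2)·(2/5) + (-1)·(1/5) + (4)·(1/5) + (0)·(1/5) = -1/5.
s2: (1)·(2/5) + (3)·(1/5) + (-3)·(1/5) + (3)·(1/5) = 1.
The best pure response is s2 with expected payoff 1.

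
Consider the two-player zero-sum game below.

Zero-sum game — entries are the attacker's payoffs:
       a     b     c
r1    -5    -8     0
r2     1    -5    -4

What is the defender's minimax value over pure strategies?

-5

The worst case (largest entry) in each column is a: 1, b: -5, c: 0.
The best (smallest) of these is -5.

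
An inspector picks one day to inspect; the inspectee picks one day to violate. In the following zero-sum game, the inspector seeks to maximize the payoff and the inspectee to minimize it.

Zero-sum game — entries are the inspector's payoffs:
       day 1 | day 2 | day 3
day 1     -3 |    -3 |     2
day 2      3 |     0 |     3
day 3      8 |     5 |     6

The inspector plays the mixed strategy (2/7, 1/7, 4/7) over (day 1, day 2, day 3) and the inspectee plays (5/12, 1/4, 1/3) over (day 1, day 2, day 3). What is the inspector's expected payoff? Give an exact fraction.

311/84

Against (5/12, 1/4, 1/3), each row's expected payoff is day 1: -4/3; day 2: 9/4; day 3: 79/12.
Taking the (2/7, 1/7, 4/7)-weighted average: (2/7)·(-4/3) + (1/7)·(9/4) + (4/7)·(79/12) = 311/84.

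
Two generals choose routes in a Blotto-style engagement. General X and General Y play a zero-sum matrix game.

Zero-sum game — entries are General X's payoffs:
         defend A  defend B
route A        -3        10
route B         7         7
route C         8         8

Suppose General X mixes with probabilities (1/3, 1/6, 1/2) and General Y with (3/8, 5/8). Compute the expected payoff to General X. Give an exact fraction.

Against (3/8, 5/8), each row's expected payoff is route A: 41/8; route B: 7; route C: 8.
Taking the (1/3, 1/6, 1/2)-weighted average: (1/3)·(41/8) + (1/6)·(7) + (1/2)·(8) = 55/8.

55/8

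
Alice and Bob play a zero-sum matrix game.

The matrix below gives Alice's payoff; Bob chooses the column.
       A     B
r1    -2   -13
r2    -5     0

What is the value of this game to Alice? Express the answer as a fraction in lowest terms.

-65/16

Row minima are -13 and -5, so Alice's maximin is -5; column maxima are -2 and 0, so Bob's minimax is -2. These differ, so the equilibrium is in mixed strategies.
Let Alice play r1 with probability p. Bob is indifferent when −2p − 5(1−p) = −13p, giving p = 5/16.
Let Bob play A with probability q. Alice is indifferent when −2q − 13(1−q) = −5q, giving q = 13/16.
The value is -2·(13/16) + (-13)·(3/16) = -65/16.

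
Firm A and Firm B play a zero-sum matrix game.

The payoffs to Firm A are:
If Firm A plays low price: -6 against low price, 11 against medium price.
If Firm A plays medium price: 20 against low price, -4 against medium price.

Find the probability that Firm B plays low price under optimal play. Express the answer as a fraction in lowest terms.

15/41

Row minima are -6 and -4, so Firm A's maximin is -4; column maxima are 20 and 11, so Firm B's minimax is 11. These differ, so the equilibrium is in mixed strategies.
Let Firm B play low price with probability q. Firm A is indifferent when −6q + 11(1−q) = 20q − 4(1−q), giving q = 15/41.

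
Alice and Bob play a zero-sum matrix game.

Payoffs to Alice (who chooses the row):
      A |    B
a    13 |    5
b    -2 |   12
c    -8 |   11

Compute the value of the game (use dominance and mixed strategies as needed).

Row c is strictly dominated by row b, so Alice never plays it.
The remaining 2×2 game on (a, b) × (A, B) has no saddle point. Let Alice play a with probability p; indifference gives 13p − 2(1−p) = 5p + 12(1−p), so p = 7/11.
Similarly Bob's optimal q on A is 7/22, and the value is 13·(7/22) + (5)·(15/22) = 83/11.

83/11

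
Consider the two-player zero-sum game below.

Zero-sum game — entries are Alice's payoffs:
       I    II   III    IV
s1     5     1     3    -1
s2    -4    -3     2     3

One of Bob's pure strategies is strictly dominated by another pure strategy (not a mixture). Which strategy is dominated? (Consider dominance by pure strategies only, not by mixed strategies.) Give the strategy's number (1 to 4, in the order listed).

Bob prefers columns that give Alice less. Compare III with II: 1 < 3, -3 < 2.
So II strictly dominates III for Bob; III is strictly dominated.

3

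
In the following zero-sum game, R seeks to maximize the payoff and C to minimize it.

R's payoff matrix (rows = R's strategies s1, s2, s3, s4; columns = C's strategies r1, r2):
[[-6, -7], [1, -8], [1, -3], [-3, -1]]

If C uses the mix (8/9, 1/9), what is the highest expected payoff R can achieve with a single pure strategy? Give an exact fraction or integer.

5/9

s1: (-6)·(8/9) + (-7)·(1/9) = -55/9.
s2: (1)·(8/9) + (-8)·(1/9) = 0.
s3: (1)·(8/9) + (-3)·(1/9) = 5/9.
s4: (-3)·(8/9) + (-1)·(1/9) = -25/9.
The best pure response is s3 with expected payoff 5/9.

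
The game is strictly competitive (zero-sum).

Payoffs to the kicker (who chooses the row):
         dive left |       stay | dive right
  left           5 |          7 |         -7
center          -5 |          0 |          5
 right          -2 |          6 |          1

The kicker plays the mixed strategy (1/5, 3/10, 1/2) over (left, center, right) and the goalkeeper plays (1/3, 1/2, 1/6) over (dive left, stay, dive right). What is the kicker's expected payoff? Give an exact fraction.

9/5

Against (1/3, 1/2, 1/6), each row's expected payoff is left: 4; center: -5/6; right: 5/2.
Taking the (1/5, 3/10, 1/2)-weighted average: (1/5)·(4) + (3/10)·(-5/6) + (1/2)·(5/2) = 9/5.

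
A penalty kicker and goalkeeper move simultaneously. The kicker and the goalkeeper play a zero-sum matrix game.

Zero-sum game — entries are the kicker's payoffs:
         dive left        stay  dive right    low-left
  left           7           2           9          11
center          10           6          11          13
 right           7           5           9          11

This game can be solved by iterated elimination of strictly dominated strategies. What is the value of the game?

Column low-left is strictly dominated by dive left for the goalkeeper (7<11, 10<13, 7<11); eliminate low-left.
Row right is strictly dominated by row center (10>7, 6>5, 11>9); eliminate right.
Row left is strictly dominated by row center (10>7, 6>2, 11>9); eliminate left.
Column dive left is strictly dominated by stay for the goalkeeper (6<10); eliminate dive left.
Column dive right is strictly dominated by stay for the goalkeeper (6<11); eliminate dive right.
Only (center, stay) remains, with payoff 6.

6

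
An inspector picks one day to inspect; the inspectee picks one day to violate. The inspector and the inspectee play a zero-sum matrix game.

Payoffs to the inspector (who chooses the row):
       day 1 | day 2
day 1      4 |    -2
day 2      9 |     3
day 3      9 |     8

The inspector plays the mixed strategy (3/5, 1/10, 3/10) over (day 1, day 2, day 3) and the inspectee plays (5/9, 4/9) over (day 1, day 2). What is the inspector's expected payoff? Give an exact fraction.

4

Against (5/9, 4/9), each row's expected payoff is day 1: 4/3; day 2: 19/3; day 3: 77/9.
Taking the (3/5, 1/10, 3/10)-weighted average: (3/5)·(4/3) + (1/10)·(19/3) + (3/10)·(77/9) = 4.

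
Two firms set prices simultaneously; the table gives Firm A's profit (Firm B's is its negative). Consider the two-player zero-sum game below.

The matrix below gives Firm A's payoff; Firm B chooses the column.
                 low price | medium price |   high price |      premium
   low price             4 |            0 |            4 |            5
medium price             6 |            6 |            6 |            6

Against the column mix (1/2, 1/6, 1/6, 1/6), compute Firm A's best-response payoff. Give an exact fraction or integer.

6

low price: (4)·(1/2) + (0)·(1/6) + (4)·(1/6) + (5)·(1/6) = 7/2.
medium price: (6)·(1/2) + (6)·(1/6) + (6)·(1/6) + (6)·(1/6) = 6.
The best pure response is medium price with expected payoff 6.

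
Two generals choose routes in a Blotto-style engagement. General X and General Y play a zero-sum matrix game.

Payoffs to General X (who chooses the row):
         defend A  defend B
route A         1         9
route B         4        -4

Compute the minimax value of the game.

Row minima are 1 and -4, so General X's maximin is 1; column maxima are 4 and 9, so General Y's minimax is 4. These differ, so the equilibrium is in mixed strategies.
Let General X play route A with probability p. General Y is indifferent when p + 4(1−p) = 9p − 4(1−p), giving p = 1/2.
Let General Y play defend A with probability q. General X is indifferent when q + 9(1−q) = 4q − 4(1−q), giving q = 13/16.
The value is 1·(13/16) + (9)·(3/16) = 5/2.

5/2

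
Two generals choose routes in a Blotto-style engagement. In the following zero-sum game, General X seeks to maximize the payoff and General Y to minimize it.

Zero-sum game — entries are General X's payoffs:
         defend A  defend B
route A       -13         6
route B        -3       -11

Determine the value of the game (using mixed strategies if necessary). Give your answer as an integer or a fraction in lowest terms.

Row minima are -13 and -11, so General X's maximin is -11; column maxima are -3 and 6, so General Y's minimax is -3. These differ, so the equilibrium is in mixed strategies.
Let General X play route A with probability p. General Y is indifferent when −13p − 3(1−p) = 6p − 11(1−p), giving p = 8/27.
Let General Y play defend A with probability q. General X is indifferent when −13q + 6(1−q) = −3q − 11(1−q), giving q = 17/27.
The value is -13·(17/27) + (6)·(10/27) = -161/27.

-161/27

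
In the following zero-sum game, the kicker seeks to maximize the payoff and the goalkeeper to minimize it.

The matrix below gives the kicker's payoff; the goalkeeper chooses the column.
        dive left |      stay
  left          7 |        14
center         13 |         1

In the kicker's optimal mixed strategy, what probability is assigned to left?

12/19

Row minima are 7 and 1, so the kicker's maximin is 7; column maxima are 13 and 14, so the goalkeeper's minimax is 13. These differ, so the equilibrium is in mixed strategies.
Let the kicker play left with probability p. The goalkeeper is indifferent when 7p + 13(1−p) = 14p + (1−p), giving p = 12/19.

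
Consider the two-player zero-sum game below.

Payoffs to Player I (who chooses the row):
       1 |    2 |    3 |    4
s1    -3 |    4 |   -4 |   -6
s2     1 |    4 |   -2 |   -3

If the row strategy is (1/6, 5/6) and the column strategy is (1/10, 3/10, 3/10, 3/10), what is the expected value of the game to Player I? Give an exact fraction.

-31/60

Against (1/10, 3/10, 3/10, 3/10), each row's expected payoff is s1: -21/10; s2: -1/5.
Taking the (1/6, 5/6)-weighted average: (1/6)·(-21/10) + (5/6)·(-1/5) = -31/60.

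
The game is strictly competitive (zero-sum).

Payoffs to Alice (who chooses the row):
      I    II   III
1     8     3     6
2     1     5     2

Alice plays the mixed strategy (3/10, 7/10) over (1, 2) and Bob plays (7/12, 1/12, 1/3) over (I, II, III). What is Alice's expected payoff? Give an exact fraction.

Against (7/12, 1/12, 1/3), each row's expected payoff is 1: 83/12; 2: 5/3.
Taking the (3/10, 7/10)-weighted average: (3/10)·(83/12) + (7/10)·(5/3) = 389/120.

389/120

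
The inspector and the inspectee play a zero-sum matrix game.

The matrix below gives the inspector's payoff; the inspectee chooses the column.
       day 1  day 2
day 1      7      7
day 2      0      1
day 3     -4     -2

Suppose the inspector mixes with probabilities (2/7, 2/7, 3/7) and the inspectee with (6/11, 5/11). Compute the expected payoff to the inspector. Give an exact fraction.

Against (6/11, 5/11), each row's expected payoff is day 1: 7; day 2: 5/11; day 3: -34/11.
Taking the (2/7, 2/7, 3/7)-weighted average: (2/7)·(7) + (2/7)·(5/11) + (3/7)·(-34/11) = 62/77.

62/77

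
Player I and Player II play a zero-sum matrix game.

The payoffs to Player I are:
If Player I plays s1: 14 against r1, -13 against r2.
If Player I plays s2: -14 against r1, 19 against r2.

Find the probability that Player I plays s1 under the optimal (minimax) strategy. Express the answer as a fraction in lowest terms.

11/20

Row minima are -13 and -14, so Player I's maximin is -13; column maxima are 14 and 19, so Player II's minimax is 14. These differ, so the equilibrium is in mixed strategies.
Let Player I play s1 with probability p. Player II is indifferent when 14p − 14(1−p) = −13p + 19(1−p), giving p = 11/20.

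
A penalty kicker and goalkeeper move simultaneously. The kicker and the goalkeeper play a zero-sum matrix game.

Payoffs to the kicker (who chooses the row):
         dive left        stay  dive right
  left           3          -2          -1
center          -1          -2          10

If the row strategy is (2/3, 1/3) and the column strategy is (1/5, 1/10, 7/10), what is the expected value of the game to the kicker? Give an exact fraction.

Against (1/5, 1/10, 7/10), each row's expected payoff is left: -3/10; center: 33/5.
Taking the (2/3, 1/3)-weighted average: (2/3)·(-3/10) + (1/3)·(33/5) = 2.

2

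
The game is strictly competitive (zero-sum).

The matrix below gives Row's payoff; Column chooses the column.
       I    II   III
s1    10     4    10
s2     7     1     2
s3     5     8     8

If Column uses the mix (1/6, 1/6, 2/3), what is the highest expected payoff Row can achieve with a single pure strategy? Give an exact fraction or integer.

s1: (10)·(1/6) + (4)·(1/6) + (10)·(2/3) = 9.
s2: (7)·(1/6) + (1)·(1/6) + (2)·(2/3) = 8/3.
s3: (5)·(1/6) + (8)·(1/6) + (8)·(2/3) = 15/2.
The best pure response is s1 with expected payoff 9.

9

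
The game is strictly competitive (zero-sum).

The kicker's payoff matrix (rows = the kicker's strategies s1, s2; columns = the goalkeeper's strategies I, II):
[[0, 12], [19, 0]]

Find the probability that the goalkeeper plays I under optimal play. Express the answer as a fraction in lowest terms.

12/31

Row minima are 0 and 0, so the kicker's maximin is 0; column maxima are 19 and 12, so the goalkeeper's minimax is 12. These differ, so the equilibrium is in mixed strategies.
Let the goalkeeper play I with probability q. The kicker is indifferent when 12(1−q) = 19q, giving q = 12/31.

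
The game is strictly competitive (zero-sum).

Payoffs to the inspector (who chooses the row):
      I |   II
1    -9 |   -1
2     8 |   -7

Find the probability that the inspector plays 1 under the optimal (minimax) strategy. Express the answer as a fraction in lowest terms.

Row minima are -9 and -7, so the inspector's maximin is -7; column maxima are 8 and -1, so the inspectee's minimax is -1. These differ, so the equilibrium is in mixed strategies.
Let the inspector play 1 with probability p. The inspectee is indifferent when −9p + 8(1−p) = −p − 7(1−p), giving p = 15/23.

15/23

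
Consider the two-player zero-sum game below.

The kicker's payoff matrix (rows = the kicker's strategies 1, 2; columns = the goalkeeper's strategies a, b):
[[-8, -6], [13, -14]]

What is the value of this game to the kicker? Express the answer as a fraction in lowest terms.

Row minima are -8 and -14, so the kicker's maximin is -8; column maxima are 13 and -6, so the goalkeeper's minimax is -6. These differ, so the equilibrium is in mixed strategies.
Let the kicker play 1 with probability p. The goalkeeper is indifferent when −8p + 13(1−p) = −6p − 14(1−p), giving p = 27/29.
Let the goalkeeper play a with probability q. The kicker is indifferent when −8q − 6(1−q) = 13q − 14(1−q), giving q = 8/29.
The value is -8·(8/29) + (-6)·(21/29) = -190/29.

-190/29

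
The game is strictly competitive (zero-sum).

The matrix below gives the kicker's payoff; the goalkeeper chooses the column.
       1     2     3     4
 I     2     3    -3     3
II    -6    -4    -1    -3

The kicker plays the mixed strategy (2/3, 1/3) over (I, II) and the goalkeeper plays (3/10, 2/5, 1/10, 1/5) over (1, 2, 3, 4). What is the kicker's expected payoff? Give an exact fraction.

1/30

Against (3/10, 2/5, 1/10, 1/5), each row's expected payoff is I: 21/10; II: -41/10.
Taking the (2/3, 1/3)-weighted average: (2/3)·(21/10) + (1/3)·(-41/10) = 1/30.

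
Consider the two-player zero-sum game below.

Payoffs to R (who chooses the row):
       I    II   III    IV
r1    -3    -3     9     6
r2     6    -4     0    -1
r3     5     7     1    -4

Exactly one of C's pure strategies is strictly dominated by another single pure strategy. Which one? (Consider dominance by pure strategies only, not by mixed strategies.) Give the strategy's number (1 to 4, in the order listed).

3

C prefers columns that give R less. Compare III with IV: 6 < 9, -1 < 0, -4 < 1.
So IV strictly dominates III for C; III is strictly dominated.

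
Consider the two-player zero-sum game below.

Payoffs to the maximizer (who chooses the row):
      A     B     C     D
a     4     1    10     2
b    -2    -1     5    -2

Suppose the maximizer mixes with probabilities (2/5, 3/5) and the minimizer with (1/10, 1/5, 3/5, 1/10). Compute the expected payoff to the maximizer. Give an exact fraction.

104/25

Against (1/10, 1/5, 3/5, 1/10), each row's expected payoff is a: 34/5; b: 12/5.
Taking the (2/5, 3/5)-weighted average: (2/5)·(34/5) + (3/5)·(12/5) = 104/25.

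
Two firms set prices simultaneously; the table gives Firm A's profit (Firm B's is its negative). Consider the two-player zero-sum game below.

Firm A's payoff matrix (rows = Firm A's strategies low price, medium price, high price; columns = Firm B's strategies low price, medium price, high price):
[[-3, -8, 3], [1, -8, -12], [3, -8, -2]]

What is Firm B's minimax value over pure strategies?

The worst case (largest entry) in each column is low price: 3, medium price: -8, high price: 3.
The best (smallest) of these is -8.

-8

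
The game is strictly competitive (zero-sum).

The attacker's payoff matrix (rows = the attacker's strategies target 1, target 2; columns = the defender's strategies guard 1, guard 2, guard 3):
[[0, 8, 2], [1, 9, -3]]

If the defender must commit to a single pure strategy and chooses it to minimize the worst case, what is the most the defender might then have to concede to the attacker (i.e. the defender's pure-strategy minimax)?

1

The worst case (largest entry) in each column is guard 1: 1, guard 2: 9, guard 3: 2.
The best (smallest) of these is 1.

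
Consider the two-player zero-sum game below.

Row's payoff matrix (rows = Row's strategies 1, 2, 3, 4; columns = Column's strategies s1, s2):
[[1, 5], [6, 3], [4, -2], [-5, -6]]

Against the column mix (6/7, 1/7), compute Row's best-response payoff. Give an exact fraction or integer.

1: (1)·(6/7) + (5)·(1/7) = 11/7.
2: (6)·(6/7) + (3)·(1/7) = 39/7.
3: (4)·(6/7) + (-2)·(1/7) = 22/7.
4: (-5)·(6/7) + (-6)·(1/7) = -36/7.
The best pure response is 2 with expected payoff 39/7.

39/7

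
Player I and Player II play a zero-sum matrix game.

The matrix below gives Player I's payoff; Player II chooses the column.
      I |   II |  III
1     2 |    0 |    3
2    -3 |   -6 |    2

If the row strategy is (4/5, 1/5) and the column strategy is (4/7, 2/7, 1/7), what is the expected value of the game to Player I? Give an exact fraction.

22/35

Against (4/7, 2/7, 1/7), each row's expected payoff is 1: 11/7; 2: -22/7.
Taking the (4/5, 1/5)-weighted average: (4/5)·(11/7) + (1/5)·(-22/7) = 22/35.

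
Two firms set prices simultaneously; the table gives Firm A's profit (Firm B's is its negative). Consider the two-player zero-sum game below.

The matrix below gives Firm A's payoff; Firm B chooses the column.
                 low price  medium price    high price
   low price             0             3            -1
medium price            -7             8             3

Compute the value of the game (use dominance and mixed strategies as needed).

-7/11

Column medium price is strictly dominated by high price for Firm B (it gives Firm A more in every row).
The remaining 2×2 game on (low price, medium price) × (low price, high price) has no saddle point. Let Firm A play low price with probability p; indifference gives −7(1−p) = −p + 3(1−p), so p = 10/11.
Similarly Firm B's optimal q on low price is 4/11, and the value is 0·(4/11) + (-1)·(7/11) = -7/11.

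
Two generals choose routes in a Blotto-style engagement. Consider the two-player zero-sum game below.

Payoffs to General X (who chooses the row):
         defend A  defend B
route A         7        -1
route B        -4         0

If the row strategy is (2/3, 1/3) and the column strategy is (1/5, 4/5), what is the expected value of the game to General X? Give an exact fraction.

2/15

Against (1/5, 4/5), each row's expected payoff is route A: 3/5; route B: -4/5.
Taking the (2/3, 1/3)-weighted average: (2/3)·(3/5) + (1/3)·(-4/5) = 2/15.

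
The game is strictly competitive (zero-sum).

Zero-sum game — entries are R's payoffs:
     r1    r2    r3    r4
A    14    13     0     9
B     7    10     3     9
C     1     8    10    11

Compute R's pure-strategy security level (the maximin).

3

The worst-case payoff for each row is A: 0, B: 3, C: 1.
The best of these is 3.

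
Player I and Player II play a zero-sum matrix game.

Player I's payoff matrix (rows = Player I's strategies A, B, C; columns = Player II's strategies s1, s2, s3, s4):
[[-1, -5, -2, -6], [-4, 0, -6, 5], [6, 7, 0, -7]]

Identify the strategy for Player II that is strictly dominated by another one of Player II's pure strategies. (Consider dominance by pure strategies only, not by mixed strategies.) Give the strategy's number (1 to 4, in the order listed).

Player II prefers columns that give Player I less. Compare s1 with s3: -2 < -1, -6 < -4, 0 < 6.
So s3 strictly dominates s1 for Player II; s1 is strictly dominated.

1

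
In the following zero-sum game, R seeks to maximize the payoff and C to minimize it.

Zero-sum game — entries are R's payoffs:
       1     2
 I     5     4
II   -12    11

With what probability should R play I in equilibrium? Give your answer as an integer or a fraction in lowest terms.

Row minima are 4 and -12, so R's maximin is 4; column maxima are 5 and 11, so C's minimax is 5. These differ, so the equilibrium is in mixed strategies.
Let R play I with probability p. C is indifferent when 5p − 12(1−p) = 4p + 11(1−p), giving p = 23/24.

23/24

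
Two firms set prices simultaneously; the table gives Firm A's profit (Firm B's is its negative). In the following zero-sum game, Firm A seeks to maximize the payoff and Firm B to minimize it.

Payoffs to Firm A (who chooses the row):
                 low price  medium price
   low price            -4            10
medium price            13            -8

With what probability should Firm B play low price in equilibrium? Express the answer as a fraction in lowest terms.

Row minima are -4 and -8, so Firm A's maximin is -4; column maxima are 13 and 10, so Firm B's minimax is 10. These differ, so the equilibrium is in mixed strategies.
Let Firm B play low price with probability q. Firm A is indifferent when −4q + 10(1−q) = 13q − 8(1−q), giving q = 18/35.

18/35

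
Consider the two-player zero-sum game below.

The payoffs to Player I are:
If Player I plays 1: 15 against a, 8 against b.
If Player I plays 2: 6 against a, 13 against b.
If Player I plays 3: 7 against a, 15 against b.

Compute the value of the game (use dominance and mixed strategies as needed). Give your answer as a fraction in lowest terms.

Row 2 is strictly dominated by row 3, so Player I never plays it.
The remaining 2×2 game on (1, 3) × (a, b) has no saddle point. Let Player I play 1 with probability p; indifference gives 15p + 7(1−p) = 8p + 15(1−p), so p = 8/15.
Similarly Player II's optimal q on a is 7/15, and the value is 15·(7/15) + (8)·(8/15) = 169/15.

169/15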